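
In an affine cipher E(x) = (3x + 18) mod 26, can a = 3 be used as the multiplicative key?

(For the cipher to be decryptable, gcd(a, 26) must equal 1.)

Step 1: Compute gcd(3, 26).
Step 2: gcd(3, 26) = 1.
Since gcd = 1, 3 is coprime with 26, so it is a valid key.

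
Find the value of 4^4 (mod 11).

Step 1: Compute 4^4 mod 11 step by step, reducing modulo 11 at each step.
  4^1 mod 11 = 4
  4^2 mod 11 = (4 * 4) mod 11 = 5
  4^3 mod 11 = (5 * 4) mod 11 = 9
  4^4 mod 11 = (9 * 4) mod 11 = 3
Step 2: Result = 3.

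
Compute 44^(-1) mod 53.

Step 1: We need x such that 44 * x = 1 (mod 53).
Step 2: Using the extended Euclidean algorithm or trial:
  44 * 47 = 2068 = 39 * 53 + 1.
Step 3: Since 2068 mod 53 = 1, the inverse is x = 47.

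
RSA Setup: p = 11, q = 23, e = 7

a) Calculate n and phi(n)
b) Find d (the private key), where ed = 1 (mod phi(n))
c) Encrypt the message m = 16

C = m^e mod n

Step 1: n = 11 * 23 = 253.
Step 2: phi(n) = (11-1)(23-1) = 10 * 22 = 220.
Step 3: Find d = 7^(-1) mod 220 = 63.
  Verify: 7 * 63 = 441 = 1 (mod 220).
Step 4: C = 16^7 mod 253 = 179.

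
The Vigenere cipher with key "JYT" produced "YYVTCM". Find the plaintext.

Step 1: Extend key: JYTJYT
Step 2: Decrypt each letter (c - k) mod 26:
  Y(24) - J(9) = (24-9) mod 26 = 15 = P
  Y(24) - Y(24) = (24-24) mod 26 = 0 = A
  V(21) - T(19) = (21-19) mod 26 = 2 = C
  T(19) - J(9) = (19-9) mod 26 = 10 = K
  C(2) - Y(24) = (2-24) mod 26 = 4 = E
  M(12) - T(19) = (12-19) mod 26 = 19 = T
Plaintext: PACKET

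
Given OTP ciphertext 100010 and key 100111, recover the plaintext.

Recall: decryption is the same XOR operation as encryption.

Step 1: XOR ciphertext with key:
  Ciphertext: 100010
  Key:        100111
  XOR:        000101
Step 2: Plaintext = 000101 = 5 in decimal.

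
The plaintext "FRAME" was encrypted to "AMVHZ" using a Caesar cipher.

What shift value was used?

Step 1: Compare first letters: F (position 5) -> A (position 0).
Step 2: Shift = (0 - 5) mod 26 = 21.
The shift value is 21.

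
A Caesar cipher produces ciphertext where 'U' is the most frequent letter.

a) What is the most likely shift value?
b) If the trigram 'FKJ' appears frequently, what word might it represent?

Step 1: In English, 'E' is the most frequent letter (12.7%).
Step 2: The most frequent ciphertext letter is 'U' (position 20).
Step 3: Shift = (20 - 4) mod 26 = 16.
Step 4: Decrypt 'FKJ' by shifting back 16:
  F -> P
  K -> U
  J -> T
Step 5: 'FKJ' decrypts to 'PUT'.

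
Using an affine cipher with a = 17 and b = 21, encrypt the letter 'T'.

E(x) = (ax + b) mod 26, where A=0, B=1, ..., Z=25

Step 1: Convert 'T' to number: x = 19.
Step 2: E(19) = (17 * 19 + 21) mod 26 = 344 mod 26 = 6.
Step 3: Convert 6 back to letter: G.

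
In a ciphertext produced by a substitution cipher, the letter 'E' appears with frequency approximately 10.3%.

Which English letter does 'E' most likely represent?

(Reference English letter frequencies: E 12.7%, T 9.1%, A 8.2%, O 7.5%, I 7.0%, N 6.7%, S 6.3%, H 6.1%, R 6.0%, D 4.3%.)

Step 1: The observed frequency is 10.3%.
Step 2: Compare with English frequencies:
  E: 12.7% (difference: 2.4%)
  T: 9.1% (difference: 1.2%) <-- closest
  A: 8.2% (difference: 2.1%)
  O: 7.5% (difference: 2.8%)
  I: 7.0% (difference: 3.3%)
  N: 6.7% (difference: 3.6%)
  S: 6.3% (difference: 4.0%)
  H: 6.1% (difference: 4.2%)
  R: 6.0% (difference: 4.3%)
  D: 4.3% (difference: 6.0%)
Step 3: 'E' most likely represents 'T' (frequency 9.1%).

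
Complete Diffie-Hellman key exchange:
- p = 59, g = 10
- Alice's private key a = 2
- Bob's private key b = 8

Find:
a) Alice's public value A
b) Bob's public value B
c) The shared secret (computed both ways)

Step 1: A = g^a mod p = 10^2 mod 59 = 41.
Step 2: B = g^b mod p = 10^8 mod 59 = 15.
Step 3: Alice computes s = B^a mod p = 15^2 mod 59 = 48.
Step 4: Bob computes s = A^b mod p = 41^8 mod 59 = 48.
Both sides agree: shared secret = 48.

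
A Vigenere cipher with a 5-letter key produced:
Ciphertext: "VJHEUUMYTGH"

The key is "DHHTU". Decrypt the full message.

Step 1: Key 'DHHTU' has length 5. Extended key: DHHTUDHHTUD
Step 2: Decrypt each position:
  V(21) - D(3) = 18 = S
  J(9) - H(7) = 2 = C
  H(7) - H(7) = 0 = A
  E(4) - T(19) = 11 = L
  U(20) - U(20) = 0 = A
  U(20) - D(3) = 17 = R
  M(12) - H(7) = 5 = F
  Y(24) - H(7) = 17 = R
  T(19) - T(19) = 0 = A
  G(6) - U(20) = 12 = M
  H(7) - D(3) = 4 = E
Plaintext: SCALARFRAME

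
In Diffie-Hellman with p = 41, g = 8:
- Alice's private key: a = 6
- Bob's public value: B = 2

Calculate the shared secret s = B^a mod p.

Step 1: s = B^a mod p = 2^6 mod 41.
  2^1 mod 41 = 2
  2^2 mod 41 = (2 * 2) mod 41 = 4
  2^3 mod 41 = (4 * 2) mod 41 = 8
  2^4 mod 41 = (8 * 2) mod 41 = 16
  2^5 mod 41 = (16 * 2) mod 41 = 32
  2^6 mod 41 = (32 * 2) mod 41 = 23
Result: shared secret = 23.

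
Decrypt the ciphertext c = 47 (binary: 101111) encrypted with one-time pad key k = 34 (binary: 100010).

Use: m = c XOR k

Step 1: XOR ciphertext with key:
  Ciphertext: 101111
  Key:        100010
  XOR:        001101
Step 2: Plaintext = 001101 = 13 in decimal.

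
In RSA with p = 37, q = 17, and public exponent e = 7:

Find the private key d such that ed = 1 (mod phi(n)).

Step 1: n = 37 * 17 = 629.
Step 2: phi(n) = 36 * 16 = 576.
Step 3: Find d such that 7 * d = 1 (mod 576).
Step 4: d = 7^(-1) mod 576 = 247.
Verification: 7 * 247 = 1729 = 3 * 576 + 1.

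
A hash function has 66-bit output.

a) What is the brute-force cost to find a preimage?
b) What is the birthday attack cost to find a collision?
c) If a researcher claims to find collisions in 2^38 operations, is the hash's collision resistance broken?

Step 1: Preimage resistance requires brute-force of 2^66 operations.
Step 2: Collision resistance (birthday bound) = 2^(66/2) = 2^33.
Step 3: The claimed attack costs 2^38 operations.
Step 4: Since 2^38 >= 2^33, the claimed attack is no faster than the generic birthday attack, so this does not break collision resistance.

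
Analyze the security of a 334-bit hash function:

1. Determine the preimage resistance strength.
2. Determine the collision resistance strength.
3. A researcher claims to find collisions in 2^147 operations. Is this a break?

Step 1: Preimage resistance requires brute-force of 2^334 operations.
Step 2: Collision resistance (birthday bound) = 2^(334/2) = 2^167.
Step 3: The claimed attack costs 2^147 operations.
Step 4: Since 2^147 < 2^167, the claimed attack beats the generic birthday bound, so collision resistance is broken.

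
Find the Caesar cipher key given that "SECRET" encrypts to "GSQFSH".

Step 1: Compare first letters: S (position 18) -> G (position 6).
Step 2: Shift = (6 - 18) mod 26 = 14.
The shift value is 14.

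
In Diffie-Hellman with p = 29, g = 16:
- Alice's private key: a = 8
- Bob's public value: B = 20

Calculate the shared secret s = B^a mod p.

Step 1: s = B^a mod p = 20^8 mod 29.
  20^1 mod 29 = 20
  20^2 mod 29 = (20 * 20) mod 29 = 23
  20^3 mod 29 = (23 * 20) mod 29 = 25
  20^4 mod 29 = (25 * 20) mod 29 = 7
  20^5 mod 29 = (7 * 20) mod 29 = 24
  20^6 mod 29 = (24 * 20) mod 29 = 16
  20^7 mod 29 = (16 * 20) mod 29 = 1
  20^8 mod 29 = (1 * 20) mod 29 = 20
Result: shared secret = 20.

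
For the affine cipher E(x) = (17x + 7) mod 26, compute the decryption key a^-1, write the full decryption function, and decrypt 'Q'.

Step 1: Find a^-1, the modular inverse of 17 mod 26.
Step 2: We need 17 * a^-1 = 1 (mod 26).
Step 3: 17 * 23 = 391 = 15 * 26 + 1, so a^-1 = 23.
Step 4: D(y) = 23(y - 7) mod 26.
Step 5: Apply to 'Q' (y = 16): D(16) = 23 * (16 - 7) mod 26 = 23 * 9 mod 26 = 25 -> 'Z'.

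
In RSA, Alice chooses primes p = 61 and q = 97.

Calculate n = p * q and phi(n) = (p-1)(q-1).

Step 1: n = p * q = 61 * 97 = 5917.
Step 2: phi(n) = (p-1)(q-1) = 60 * 96 = 5760.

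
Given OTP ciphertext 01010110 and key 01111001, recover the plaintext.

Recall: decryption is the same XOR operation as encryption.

Step 1: XOR ciphertext with key:
  Ciphertext: 01010110
  Key:        01111001
  XOR:        00101111
Step 2: Plaintext = 00101111 = 47 in decimal.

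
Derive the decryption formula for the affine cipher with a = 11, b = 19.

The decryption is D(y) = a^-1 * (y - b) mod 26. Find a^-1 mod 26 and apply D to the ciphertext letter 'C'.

Step 1: Find a^-1, the modular inverse of 11 mod 26.
Step 2: We need 11 * a^-1 = 1 (mod 26).
Step 3: 11 * 19 = 209 = 8 * 26 + 1, so a^-1 = 19.
Step 4: D(y) = 19(y - 19) mod 26.
Step 5: Apply to 'C' (y = 2): D(2) = 19 * (2 - 19) mod 26 = 19 * -17 mod 26 = 15 -> 'P'.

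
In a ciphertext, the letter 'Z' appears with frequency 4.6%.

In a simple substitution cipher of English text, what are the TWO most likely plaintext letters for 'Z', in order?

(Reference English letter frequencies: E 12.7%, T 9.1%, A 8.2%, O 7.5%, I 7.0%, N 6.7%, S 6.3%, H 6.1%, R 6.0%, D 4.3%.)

Step 1: Observed frequency of 'Z' is 4.6%.
Step 2: Compute distances to each reference frequency and sort:
  D (4.3%): difference = 0.3% <-- BEST
  R (6.0%): difference = 1.4% <-- RUNNER-UP
  H (6.1%): difference = 1.5%
  S (6.3%): difference = 1.7%
  N (6.7%): difference = 2.1%
Step 3: Most likely is 'D' (4.3%, diff 0.3%); second most likely is 'R' (6.0%, diff 1.4%).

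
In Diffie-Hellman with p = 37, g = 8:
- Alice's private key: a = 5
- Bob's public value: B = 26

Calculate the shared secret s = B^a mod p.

Step 1: s = B^a mod p = 26^5 mod 37.
  26^1 mod 37 = 26
  26^2 mod 37 = (26 * 26) mod 37 = 10
  26^3 mod 37 = (10 * 26) mod 37 = 1
  26^4 mod 37 = (1 * 26) mod 37 = 26
  26^5 mod 37 = (26 * 26) mod 37 = 10
Result: shared secret = 10.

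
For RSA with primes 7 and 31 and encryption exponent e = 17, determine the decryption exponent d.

Step 1: n = 7 * 31 = 217.
Step 2: phi(n) = 6 * 30 = 180.
Step 3: Find d such that 17 * d = 1 (mod 180).
Step 4: d = 17^(-1) mod 180 = 53.
Verification: 17 * 53 = 901 = 5 * 180 + 1.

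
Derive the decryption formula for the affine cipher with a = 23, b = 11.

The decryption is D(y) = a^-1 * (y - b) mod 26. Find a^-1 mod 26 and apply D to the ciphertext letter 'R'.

Step 1: Find a^-1, the modular inverse of 23 mod 26.
Step 2: We need 23 * a^-1 = 1 (mod 26).
Step 3: 23 * 17 = 391 = 15 * 26 + 1, so a^-1 = 17.
Step 4: D(y) = 17(y - 11) mod 26.
Step 5: Apply to 'R' (y = 17): D(17) = 17 * (17 - 11) mod 26 = 17 * 6 mod 26 = 24 -> 'Y'.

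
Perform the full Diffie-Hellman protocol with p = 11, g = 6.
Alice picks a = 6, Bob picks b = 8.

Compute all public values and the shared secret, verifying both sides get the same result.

Step 1: A = g^a mod p = 6^6 mod 11 = 5.
Step 2: B = g^b mod p = 6^8 mod 11 = 4.
Step 3: Alice computes s = B^a mod p = 4^6 mod 11 = 4.
Step 4: Bob computes s = A^b mod p = 5^8 mod 11 = 4.
Both sides agree: shared secret = 4.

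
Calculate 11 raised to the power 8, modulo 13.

Step 1: Compute 11^8 mod 13 step by step, reducing modulo 13 at each step.
  11^1 mod 13 = 11
  11^2 mod 13 = (11 * 11) mod 13 = 4
  11^3 mod 13 = (4 * 11) mod 13 = 5
  11^4 mod 13 = (5 * 11) mod 13 = 3
  11^5 mod 13 = (3 * 11) mod 13 = 7
  11^6 mod 13 = (7 * 11) mod 13 = 12
  11^7 mod 13 = (12 * 11) mod 13 = 2
  11^8 mod 13 = (2 * 11) mod 13 = 9
Step 2: Result = 9.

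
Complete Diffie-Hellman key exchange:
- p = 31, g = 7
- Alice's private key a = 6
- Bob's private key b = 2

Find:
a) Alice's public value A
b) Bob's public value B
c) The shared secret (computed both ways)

Step 1: A = g^a mod p = 7^6 mod 31 = 4.
Step 2: B = g^b mod p = 7^2 mod 31 = 18.
Step 3: Alice computes s = B^a mod p = 18^6 mod 31 = 16.
Step 4: Bob computes s = A^b mod p = 4^2 mod 31 = 16.
Both sides agree: shared secret = 16.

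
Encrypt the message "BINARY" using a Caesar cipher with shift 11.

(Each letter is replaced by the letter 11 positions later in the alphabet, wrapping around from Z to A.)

Step 1: For each letter, shift forward by 11 positions (mod 26).
  B (position 1) -> position (1+11) mod 26 = 12 -> M
  I (position 8) -> position (8+11) mod 26 = 19 -> T
  N (position 13) -> position (13+11) mod 26 = 24 -> Y
  A (position 0) -> position (0+11) mod 26 = 11 -> L
  R (position 17) -> position (17+11) mod 26 = 2 -> C
  Y (position 24) -> position (24+11) mod 26 = 9 -> J
Result: MTYLCJ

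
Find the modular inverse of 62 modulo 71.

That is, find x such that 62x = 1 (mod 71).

Step 1: We need x such that 62 * x = 1 (mod 71).
Step 2: Using the extended Euclidean algorithm or trial:
  62 * 63 = 3906 = 55 * 71 + 1.
Step 3: Since 3906 mod 71 = 1, the inverse is x = 63.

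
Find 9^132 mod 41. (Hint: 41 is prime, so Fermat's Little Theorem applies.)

Step 1: Since 41 is prime, by Fermat's Little Theorem: 9^40 = 1 (mod 41).
Step 2: Reduce exponent: 132 mod 40 = 12.
Step 3: So 9^132 = 9^12 (mod 41).
Step 4: 9^12 mod 41 = 1.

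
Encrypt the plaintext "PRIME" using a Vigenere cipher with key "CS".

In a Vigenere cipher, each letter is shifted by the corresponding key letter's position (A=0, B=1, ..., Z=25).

Step 1: Repeat key to match plaintext length:
  Plaintext: PRIME
  Key:       CSCSC
Step 2: Encrypt each letter:
  P(15) + C(2) = (15+2) mod 26 = 17 = R
  R(17) + S(18) = (17+18) mod 26 = 9 = J
  I(8) + C(2) = (8+2) mod 26 = 10 = K
  M(12) + S(18) = (12+18) mod 26 = 4 = E
  E(4) + C(2) = (4+2) mod 26 = 6 = G
Ciphertext: RJKEG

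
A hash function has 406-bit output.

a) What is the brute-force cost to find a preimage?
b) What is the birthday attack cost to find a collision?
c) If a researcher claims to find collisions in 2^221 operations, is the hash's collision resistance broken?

Step 1: Preimage resistance requires brute-force of 2^406 operations.
Step 2: Collision resistance (birthday bound) = 2^(406/2) = 2^203.
Step 3: The claimed attack costs 2^221 operations.
Step 4: Since 2^221 >= 2^203, the claimed attack is no faster than the generic birthday attack, so this does not break collision resistance.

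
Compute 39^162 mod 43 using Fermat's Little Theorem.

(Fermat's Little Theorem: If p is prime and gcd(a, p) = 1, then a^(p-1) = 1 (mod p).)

Step 1: Since 43 is prime, by Fermat's Little Theorem: 39^42 = 1 (mod 43).
Step 2: Reduce exponent: 162 mod 42 = 36.
Step 3: So 39^162 = 39^36 (mod 43).
Step 4: 39^36 mod 43 = 4.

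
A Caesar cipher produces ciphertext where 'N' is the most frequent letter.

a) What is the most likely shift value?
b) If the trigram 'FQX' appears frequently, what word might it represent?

Step 1: In English, 'E' is the most frequent letter (12.7%).
Step 2: The most frequent ciphertext letter is 'N' (position 13).
Step 3: Shift = (13 - 4) mod 26 = 9.
Step 4: Decrypt 'FQX' by shifting back 9:
  F -> W
  Q -> H
  X -> O
Step 5: 'FQX' decrypts to 'WHO'.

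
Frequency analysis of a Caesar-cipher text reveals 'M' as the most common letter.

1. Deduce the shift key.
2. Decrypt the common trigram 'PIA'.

Step 1: In English, 'E' is the most frequent letter (12.7%).
Step 2: The most frequent ciphertext letter is 'M' (position 12).
Step 3: Shift = (12 - 4) mod 26 = 8.
Step 4: Decrypt 'PIA' by shifting back 8:
  P -> H
  I -> A
  A -> S
Step 5: 'PIA' decrypts to 'HAS'.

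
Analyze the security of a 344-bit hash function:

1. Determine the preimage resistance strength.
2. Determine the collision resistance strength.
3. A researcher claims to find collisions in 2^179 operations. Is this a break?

Step 1: Preimage resistance requires brute-force of 2^344 operations.
Step 2: Collision resistance (birthday bound) = 2^(344/2) = 2^172.
Step 3: The claimed attack costs 2^179 operations.
Step 4: Since 2^179 >= 2^172, the claimed attack is no faster than the generic birthday attack, so this does not break collision resistance.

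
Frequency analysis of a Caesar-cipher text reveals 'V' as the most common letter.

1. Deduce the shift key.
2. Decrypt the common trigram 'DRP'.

Step 1: In English, 'E' is the most frequent letter (12.7%).
Step 2: The most frequent ciphertext letter is 'V' (position 21).
Step 3: Shift = (21 - 4) mod 26 = 17.
Step 4: Decrypt 'DRP' by shifting back 17:
  D -> M
  R -> A
  P -> Y
Step 5: 'DRP' decrypts to 'MAY'.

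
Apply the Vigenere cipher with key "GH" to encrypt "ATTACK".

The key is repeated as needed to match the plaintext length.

Step 1: Repeat key to match plaintext length:
  Plaintext: ATTACK
  Key:       GHGHGH
Step 2: Encrypt each letter:
  A(0) + G(6) = (0+6) mod 26 = 6 = G
  T(19) + H(7) = (19+7) mod 26 = 0 = A
  T(19) + G(6) = (19+6) mod 26 = 25 = Z
  A(0) + H(7) = (0+7) mod 26 = 7 = H
  C(2) + G(6) = (2+6) mod 26 = 8 = I
  K(10) + H(7) = (10+7) mod 26 = 17 = R
Ciphertext: GAZHIR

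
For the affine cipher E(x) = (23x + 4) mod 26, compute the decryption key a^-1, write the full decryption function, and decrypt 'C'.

Step 1: Find a^-1, the modular inverse of 23 mod 26.
Step 2: We need 23 * a^-1 = 1 (mod 26).
Step 3: 23 * 17 = 391 = 15 * 26 + 1, so a^-1 = 17.
Step 4: D(y) = 17(y - 4) mod 26.
Step 5: Apply to 'C' (y = 2): D(2) = 17 * (2 - 4) mod 26 = 17 * -2 mod 26 = 18 -> 'S'.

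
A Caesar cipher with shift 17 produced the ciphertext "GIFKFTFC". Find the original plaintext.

Step 1: Reverse the shift by subtracting 17 from each letter position.
  G (position 6) -> position (6-17) mod 26 = 15 -> P
  I (position 8) -> position (8-17) mod 26 = 17 -> R
  F (position 5) -> position (5-17) mod 26 = 14 -> O
  K (position 10) -> position (10-17) mod 26 = 19 -> T
  F (position 5) -> position (5-17) mod 26 = 14 -> O
  T (position 19) -> position (19-17) mod 26 = 2 -> C
  F (position 5) -> position (5-17) mod 26 = 14 -> O
  C (position 2) -> position (2-17) mod 26 = 11 -> L
Decrypted message: PROTOCOL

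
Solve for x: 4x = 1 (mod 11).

Step 1: We need x such that 4 * x = 1 (mod 11).
Step 2: Using the extended Euclidean algorithm or trial:
  4 * 3 = 12 = 1 * 11 + 1.
Step 3: Since 12 mod 11 = 1, the inverse is x = 3.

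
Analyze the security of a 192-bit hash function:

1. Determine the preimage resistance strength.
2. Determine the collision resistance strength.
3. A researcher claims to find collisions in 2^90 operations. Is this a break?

Step 1: Preimage resistance requires brute-force of 2^192 operations.
Step 2: Collision resistance (birthday bound) = 2^(192/2) = 2^96.
Step 3: The claimed attack costs 2^90 operations.
Step 4: Since 2^90 < 2^96, the claimed attack beats the generic birthday bound, so collision resistance is broken.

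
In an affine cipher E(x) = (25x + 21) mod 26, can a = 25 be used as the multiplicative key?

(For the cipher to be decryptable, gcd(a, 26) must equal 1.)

Step 1: Compute gcd(25, 26).
Step 2: gcd(25, 26) = 1.
Since gcd = 1, 25 is coprime with 26, so it is a valid key.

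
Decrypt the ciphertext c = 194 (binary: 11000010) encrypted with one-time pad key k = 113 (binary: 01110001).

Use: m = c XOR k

Step 1: XOR ciphertext with key:
  Ciphertext: 11000010
  Key:        01110001
  XOR:        10110011
Step 2: Plaintext = 10110011 = 179 in decimal.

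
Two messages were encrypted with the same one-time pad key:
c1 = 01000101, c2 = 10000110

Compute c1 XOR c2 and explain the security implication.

Step 1: c1 XOR c2 = (m1 XOR k) XOR (m2 XOR k).
Step 2: By XOR associativity/commutativity: = m1 XOR m2 XOR k XOR k = m1 XOR m2.
Step 3: 01000101 XOR 10000110 = 11000011 = 195.
Step 4: The key cancels out! An attacker learns m1 XOR m2 = 195, revealing the relationship between plaintexts.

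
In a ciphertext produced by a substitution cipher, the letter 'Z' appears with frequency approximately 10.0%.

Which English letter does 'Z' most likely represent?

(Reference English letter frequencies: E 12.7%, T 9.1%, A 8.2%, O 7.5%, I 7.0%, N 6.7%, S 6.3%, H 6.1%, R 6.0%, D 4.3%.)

Step 1: The observed frequency is 10.0%.
Step 2: Compare with English frequencies:
  E: 12.7% (difference: 2.7%)
  T: 9.1% (difference: 0.9%) <-- closest
  A: 8.2% (difference: 1.8%)
  O: 7.5% (difference: 2.5%)
  I: 7.0% (difference: 3.0%)
  N: 6.7% (difference: 3.3%)
  S: 6.3% (difference: 3.7%)
  H: 6.1% (difference: 3.9%)
  R: 6.0% (difference: 4.0%)
  D: 4.3% (difference: 5.7%)
Step 3: 'Z' most likely represents 'T' (frequency 9.1%).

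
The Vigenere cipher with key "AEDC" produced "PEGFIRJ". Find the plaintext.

Step 1: Extend key: AEDCAED
Step 2: Decrypt each letter (c - k) mod 26:
  P(15) - A(0) = (15-0) mod 26 = 15 = P
  E(4) - E(4) = (4-4) mod 26 = 0 = A
  G(6) - D(3) = (6-3) mod 26 = 3 = D
  F(5) - C(2) = (5-2) mod 26 = 3 = D
  I(8) - A(0) = (8-0) mod 26 = 8 = I
  R(17) - E(4) = (17-4) mod 26 = 13 = N
  J(9) - D(3) = (9-3) mod 26 = 6 = G
Plaintext: PADDING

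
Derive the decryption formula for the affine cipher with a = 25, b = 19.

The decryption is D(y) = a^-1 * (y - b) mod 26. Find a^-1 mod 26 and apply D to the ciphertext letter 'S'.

Step 1: Find a^-1, the modular inverse of 25 mod 26.
Step 2: We need 25 * a^-1 = 1 (mod 26).
Step 3: 25 * 25 = 625 = 24 * 26 + 1, so a^-1 = 25.
Step 4: D(y) = 25(y - 19) mod 26.
Step 5: Apply to 'S' (y = 18): D(18) = 25 * (18 - 19) mod 26 = 25 * -1 mod 26 = 1 -> 'B'.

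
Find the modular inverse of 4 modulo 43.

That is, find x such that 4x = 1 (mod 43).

Step 1: We need x such that 4 * x = 1 (mod 43).
Step 2: Using the extended Euclidean algorithm or trial:
  4 * 11 = 44 = 1 * 43 + 1.
Step 3: Since 44 mod 43 = 1, the inverse is x = 11.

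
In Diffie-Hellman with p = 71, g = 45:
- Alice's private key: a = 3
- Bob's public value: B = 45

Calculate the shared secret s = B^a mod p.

Step 1: s = B^a mod p = 45^3 mod 71.
  45^1 mod 71 = 45
  45^2 mod 71 = (45 * 45) mod 71 = 37
  45^3 mod 71 = (37 * 45) mod 71 = 32
Result: shared secret = 32.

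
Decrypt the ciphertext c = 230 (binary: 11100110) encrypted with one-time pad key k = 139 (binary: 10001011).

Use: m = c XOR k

Step 1: XOR ciphertext with key:
  Ciphertext: 11100110
  Key:        10001011
  XOR:        01101101
Step 2: Plaintext = 01101101 = 109 in decimal.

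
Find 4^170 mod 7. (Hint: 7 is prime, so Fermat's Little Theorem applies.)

Step 1: Since 7 is prime, by Fermat's Little Theorem: 4^6 = 1 (mod 7).
Step 2: Reduce exponent: 170 mod 6 = 2.
Step 3: So 4^170 = 4^2 (mod 7).
Step 4: 4^2 mod 7 = 2.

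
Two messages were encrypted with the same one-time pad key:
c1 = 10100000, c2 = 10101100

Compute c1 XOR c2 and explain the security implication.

Step 1: c1 XOR c2 = (m1 XOR k) XOR (m2 XOR k).
Step 2: By XOR associativity/commutativity: = m1 XOR m2 XOR k XOR k = m1 XOR m2.
Step 3: 10100000 XOR 10101100 = 00001100 = 12.
Step 4: The key cancels out! An attacker learns m1 XOR m2 = 12, revealing the relationship between plaintexts.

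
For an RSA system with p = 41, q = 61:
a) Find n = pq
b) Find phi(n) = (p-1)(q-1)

Step 1: n = p * q = 41 * 61 = 2501.
Step 2: phi(n) = (p-1)(q-1) = 40 * 60 = 2400.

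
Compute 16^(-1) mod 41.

Step 1: We need x such that 16 * x = 1 (mod 41).
Step 2: Using the extended Euclidean algorithm or trial:
  16 * 18 = 288 = 7 * 41 + 1.
Step 3: Since 288 mod 41 = 1, the inverse is x = 18.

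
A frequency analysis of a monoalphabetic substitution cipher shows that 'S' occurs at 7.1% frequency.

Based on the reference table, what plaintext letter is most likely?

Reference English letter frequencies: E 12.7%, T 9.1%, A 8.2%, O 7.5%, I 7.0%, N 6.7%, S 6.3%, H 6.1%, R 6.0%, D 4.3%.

Step 1: The observed frequency is 7.1%.
Step 2: Compare with English frequencies:
  E: 12.7% (difference: 5.6%)
  T: 9.1% (difference: 2.0%)
  A: 8.2% (difference: 1.1%)
  O: 7.5% (difference: 0.4%)
  I: 7.0% (difference: 0.1%) <-- closest
  N: 6.7% (difference: 0.4%)
  S: 6.3% (difference: 0.8%)
  H: 6.1% (difference: 1.0%)
  R: 6.0% (difference: 1.1%)
  D: 4.3% (difference: 2.8%)
Step 3: 'S' most likely represents 'I' (frequency 7.0%).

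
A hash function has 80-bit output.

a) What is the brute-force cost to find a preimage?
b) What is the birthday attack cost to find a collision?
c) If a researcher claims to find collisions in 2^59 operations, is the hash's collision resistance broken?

Step 1: Preimage resistance requires brute-force of 2^80 operations.
Step 2: Collision resistance (birthday bound) = 2^(80/2) = 2^40.
Step 3: The claimed attack costs 2^59 operations.
Step 4: Since 2^59 >= 2^40, the claimed attack is no faster than the generic birthday attack, so this does not break collision resistance.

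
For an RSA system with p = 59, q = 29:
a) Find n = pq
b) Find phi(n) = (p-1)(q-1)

Step 1: n = p * q = 59 * 29 = 1711.
Step 2: phi(n) = (p-1)(q-1) = 58 * 28 = 1624.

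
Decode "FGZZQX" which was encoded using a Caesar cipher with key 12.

Step 1: Reverse the shift by subtracting 12 from each letter position.
  F (position 5) -> position (5-12) mod 26 = 19 -> T
  G (position 6) -> position (6-12) mod 26 = 20 -> U
  Z (position 25) -> position (25-12) mod 26 = 13 -> N
  Z (position 25) -> position (25-12) mod 26 = 13 -> N
  Q (position 16) -> position (16-12) mod 26 = 4 -> E
  X (position 23) -> position (23-12) mod 26 = 11 -> L
Decrypted message: TUNNEL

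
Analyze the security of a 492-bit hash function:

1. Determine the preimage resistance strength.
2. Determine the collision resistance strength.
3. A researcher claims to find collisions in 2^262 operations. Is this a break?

Step 1: Preimage resistance requires brute-force of 2^492 operations.
Step 2: Collision resistance (birthday bound) = 2^(492/2) = 2^246.
Step 3: The claimed attack costs 2^262 operations.
Step 4: Since 2^262 >= 2^246, the claimed attack is no faster than the generic birthday attack, so this does not break collision resistance.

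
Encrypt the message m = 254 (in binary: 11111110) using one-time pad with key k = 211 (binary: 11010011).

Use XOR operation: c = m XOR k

Step 1: Write out the XOR operation bit by bit:
  Message: 11111110
  Key:     11010011
  XOR:     00101101
Step 2: Convert to decimal: 00101101 = 45.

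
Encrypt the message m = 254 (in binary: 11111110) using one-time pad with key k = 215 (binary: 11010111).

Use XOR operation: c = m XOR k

Step 1: Write out the XOR operation bit by bit:
  Message: 11111110
  Key:     11010111
  XOR:     00101001
Step 2: Convert to decimal: 00101001 = 41.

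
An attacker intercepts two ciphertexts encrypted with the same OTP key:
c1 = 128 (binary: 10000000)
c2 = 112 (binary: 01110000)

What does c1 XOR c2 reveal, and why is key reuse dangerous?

Step 1: c1 XOR c2 = (m1 XOR k) XOR (m2 XOR k).
Step 2: By XOR associativity/commutativity: = m1 XOR m2 XOR k XOR k = m1 XOR m2.
Step 3: 10000000 XOR 01110000 = 11110000 = 240.
Step 4: The key cancels out! An attacker learns m1 XOR m2 = 240, revealing the relationship between plaintexts.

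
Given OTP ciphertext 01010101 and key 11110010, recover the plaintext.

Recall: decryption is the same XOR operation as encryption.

Step 1: XOR ciphertext with key:
  Ciphertext: 01010101
  Key:        11110010
  XOR:        10100111
Step 2: Plaintext = 10100111 = 167 in decimal.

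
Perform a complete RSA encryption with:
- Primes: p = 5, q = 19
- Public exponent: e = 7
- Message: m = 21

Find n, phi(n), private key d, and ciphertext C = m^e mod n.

Step 1: n = 5 * 19 = 95.
Step 2: phi(n) = (5-1)(19-1) = 4 * 18 = 72.
Step 3: Find d = 7^(-1) mod 72 = 31.
  Verify: 7 * 31 = 217 = 1 (mod 72).
Step 4: C = 21^7 mod 95 = 71.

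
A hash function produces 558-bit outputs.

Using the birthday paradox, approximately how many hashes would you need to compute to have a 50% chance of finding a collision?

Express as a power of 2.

Step 1: The birthday paradox gives collision probability ~50% after sqrt(2^n) = 2^(n/2) hashes.
Step 2: For 558-bit output: 2^(558/2) = 2^279.
Step 3: Approximately 2^279 hash computations needed.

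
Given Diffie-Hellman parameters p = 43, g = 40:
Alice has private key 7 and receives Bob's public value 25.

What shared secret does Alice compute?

Step 1: s = B^a mod p = 25^7 mod 43.
  25^1 mod 43 = 25
  25^2 mod 43 = (25 * 25) mod 43 = 23
  25^3 mod 43 = (23 * 25) mod 43 = 16
  25^4 mod 43 = (16 * 25) mod 43 = 13
  25^5 mod 43 = (13 * 25) mod 43 = 24
  25^6 mod 43 = (24 * 25) mod 43 = 41
  25^7 mod 43 = (41 * 25) mod 43 = 36
Result: shared secret = 36.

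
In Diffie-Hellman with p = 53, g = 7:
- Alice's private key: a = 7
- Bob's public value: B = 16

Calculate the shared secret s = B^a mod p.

Step 1: s = B^a mod p = 16^7 mod 53.
  16^1 mod 53 = 16
  16^2 mod 53 = (16 * 16) mod 53 = 44
  16^3 mod 53 = (44 * 16) mod 53 = 15
  16^4 mod 53 = (15 * 16) mod 53 = 28
  16^5 mod 53 = (28 * 16) mod 53 = 24
  16^6 mod 53 = (24 * 16) mod 53 = 13
  16^7 mod 53 = (13 * 16) mod 53 = 49
Result: shared secret = 49.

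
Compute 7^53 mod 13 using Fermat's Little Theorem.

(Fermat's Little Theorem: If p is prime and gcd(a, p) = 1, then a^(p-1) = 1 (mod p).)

Step 1: Since 13 is prime, by Fermat's Little Theorem: 7^12 = 1 (mod 13).
Step 2: Reduce exponent: 53 mod 12 = 5.
Step 3: So 7^53 = 7^5 (mod 13).
Step 4: 7^5 mod 13 = 11.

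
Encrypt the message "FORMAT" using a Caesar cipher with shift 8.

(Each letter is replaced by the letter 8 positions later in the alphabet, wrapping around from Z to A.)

Step 1: For each letter, shift forward by 8 positions (mod 26).
  F (position 5) -> position (5+8) mod 26 = 13 -> N
  O (position 14) -> position (14+8) mod 26 = 22 -> W
  R (position 17) -> position (17+8) mod 26 = 25 -> Z
  M (position 12) -> position (12+8) mod 26 = 20 -> U
  A (position 0) -> position (0+8) mod 26 = 8 -> I
  T (position 19) -> position (19+8) mod 26 = 1 -> B
Result: NWZUIB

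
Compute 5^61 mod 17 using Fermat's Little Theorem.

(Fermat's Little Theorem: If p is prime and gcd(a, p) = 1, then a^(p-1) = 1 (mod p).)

Step 1: Since 17 is prime, by Fermat's Little Theorem: 5^16 = 1 (mod 17).
Step 2: Reduce exponent: 61 mod 16 = 13.
Step 3: So 5^61 = 5^13 (mod 17).
Step 4: 5^13 mod 17 = 3.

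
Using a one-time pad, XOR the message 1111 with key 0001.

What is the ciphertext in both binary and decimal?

Step 1: Write out the XOR operation bit by bit:
  Message: 1111
  Key:     0001
  XOR:     1110
Step 2: Convert to decimal: 1110 = 14.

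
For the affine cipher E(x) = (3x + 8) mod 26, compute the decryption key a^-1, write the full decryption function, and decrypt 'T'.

Step 1: Find a^-1, the modular inverse of 3 mod 26.
Step 2: We need 3 * a^-1 = 1 (mod 26).
Step 3: 3 * 9 = 27 = 1 * 26 + 1, so a^-1 = 9.
Step 4: D(y) = 9(y - 8) mod 26.
Step 5: Apply to 'T' (y = 19): D(19) = 9 * (19 - 8) mod 26 = 9 * 11 mod 26 = 21 -> 'V'.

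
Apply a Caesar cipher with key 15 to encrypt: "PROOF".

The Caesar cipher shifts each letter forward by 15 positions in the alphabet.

Step 1: For each letter, shift forward by 15 positions (mod 26).
  P (position 15) -> position (15+15) mod 26 = 4 -> E
  R (position 17) -> position (17+15) mod 26 = 6 -> G
  O (position 14) -> position (14+15) mod 26 = 3 -> D
  O (position 14) -> position (14+15) mod 26 = 3 -> D
  F (position 5) -> position (5+15) mod 26 = 20 -> U
Result: EGDDU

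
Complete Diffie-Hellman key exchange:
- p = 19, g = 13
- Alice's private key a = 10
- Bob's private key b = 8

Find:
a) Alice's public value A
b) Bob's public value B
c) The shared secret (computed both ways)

Step 1: A = g^a mod p = 13^10 mod 19 = 6.
Step 2: B = g^b mod p = 13^8 mod 19 = 16.
Step 3: Alice computes s = B^a mod p = 16^10 mod 19 = 16.
Step 4: Bob computes s = A^b mod p = 6^8 mod 19 = 16.
Both sides agree: shared secret = 16.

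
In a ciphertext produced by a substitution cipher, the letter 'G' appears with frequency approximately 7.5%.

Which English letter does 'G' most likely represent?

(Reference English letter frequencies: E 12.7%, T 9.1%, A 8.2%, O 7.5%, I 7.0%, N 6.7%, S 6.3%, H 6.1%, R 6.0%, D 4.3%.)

Step 1: The observed frequency is 7.5%.
Step 2: Compare with English frequencies:
  E: 12.7% (difference: 5.2%)
  T: 9.1% (difference: 1.6%)
  A: 8.2% (difference: 0.7%)
  O: 7.5% (difference: 0.0%) <-- closest
  I: 7.0% (difference: 0.5%)
  N: 6.7% (difference: 0.8%)
  S: 6.3% (difference: 1.2%)
  H: 6.1% (difference: 1.4%)
  R: 6.0% (difference: 1.5%)
  D: 4.3% (difference: 3.2%)
Step 3: 'G' most likely represents 'O' (frequency 7.5%).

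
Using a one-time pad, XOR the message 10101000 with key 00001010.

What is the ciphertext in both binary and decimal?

Step 1: Write out the XOR operation bit by bit:
  Message: 10101000
  Key:     00001010
  XOR:     10100010
Step 2: Convert to decimal: 10100010 = 162.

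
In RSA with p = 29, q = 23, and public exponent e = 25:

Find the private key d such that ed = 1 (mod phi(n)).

Step 1: n = 29 * 23 = 667.
Step 2: phi(n) = 28 * 22 = 616.
Step 3: Find d such that 25 * d = 1 (mod 616).
Step 4: d = 25^(-1) mod 616 = 345.
Verification: 25 * 345 = 8625 = 14 * 616 + 1.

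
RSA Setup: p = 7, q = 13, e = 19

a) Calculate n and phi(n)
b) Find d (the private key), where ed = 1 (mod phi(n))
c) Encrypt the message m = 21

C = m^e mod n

Step 1: n = 7 * 13 = 91.
Step 2: phi(n) = (7-1)(13-1) = 6 * 12 = 72.
Step 3: Find d = 19^(-1) mod 72 = 19.
  Verify: 19 * 19 = 361 = 1 (mod 72).
Step 4: C = 21^19 mod 91 = 70.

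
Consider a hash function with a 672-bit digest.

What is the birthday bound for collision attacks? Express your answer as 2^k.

Step 1: The birthday paradox gives collision probability ~50% after sqrt(2^n) = 2^(n/2) hashes.
Step 2: For 672-bit output: 2^(672/2) = 2^336.
Step 3: Approximately 2^336 hash computations needed.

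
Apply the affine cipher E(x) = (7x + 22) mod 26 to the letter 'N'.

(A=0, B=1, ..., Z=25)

Step 1: Convert 'N' to number: x = 13.
Step 2: E(13) = (7 * 13 + 22) mod 26 = 113 mod 26 = 9.
Step 3: Convert 9 back to letter: J.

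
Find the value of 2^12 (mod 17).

Step 1: Compute 2^12 mod 17 step by step, reducing modulo 17 at each step.
  2^1 mod 17 = 2
  2^2 mod 17 = (2 * 2) mod 17 = 4
  2^3 mod 17 = (4 * 2) mod 17 = 8
  2^4 mod 17 = (8 * 2) mod 17 = 16
  2^5 mod 17 = (16 * 2) mod 17 = 15
  2^6 mod 17 = (15 * 2) mod 17 = 13
  2^7 mod 17 = (13 * 2) mod 17 = 9
  2^8 mod 17 = (9 * 2) mod 17 = 1
  2^9 mod 17 = (1 * 2) mod 17 = 2
  2^10 mod 17 = (2 * 2) mod 17 = 4
  2^11 mod 17 = (4 * 2) mod 17 = 8
  2^12 mod 17 = (8 * 2) mod 17 = 16
Step 2: Result = 16.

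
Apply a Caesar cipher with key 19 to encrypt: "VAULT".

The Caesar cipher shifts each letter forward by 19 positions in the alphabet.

Step 1: For each letter, shift forward by 19 positions (mod 26).
  V (position 21) -> position (21+19) mod 26 = 14 -> O
  A (position 0) -> position (0+19) mod 26 = 19 -> T
  U (position 20) -> position (20+19) mod 26 = 13 -> N
  L (position 11) -> position (11+19) mod 26 = 4 -> E
  T (position 19) -> position (19+19) mod 26 = 12 -> M
Result: OTNEM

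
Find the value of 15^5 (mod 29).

Step 1: Compute 15^5 mod 29 step by step, reducing modulo 29 at each step.
  15^1 mod 29 = 15
  15^2 mod 29 = (15 * 15) mod 29 = 22
  15^3 mod 29 = (22 * 15) mod 29 = 11
  15^4 mod 29 = (11 * 15) mod 29 = 20
  15^5 mod 29 = (20 * 15) mod 29 = 10
Step 2: Result = 10.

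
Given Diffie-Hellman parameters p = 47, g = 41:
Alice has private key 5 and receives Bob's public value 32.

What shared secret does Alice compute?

Step 1: s = B^a mod p = 32^5 mod 47.
  32^1 mod 47 = 32
  32^2 mod 47 = (32 * 32) mod 47 = 37
  32^3 mod 47 = (37 * 32) mod 47 = 9
  32^4 mod 47 = (9 * 32) mod 47 = 6
  32^5 mod 47 = (6 * 32) mod 47 = 4
Result: shared secret = 4.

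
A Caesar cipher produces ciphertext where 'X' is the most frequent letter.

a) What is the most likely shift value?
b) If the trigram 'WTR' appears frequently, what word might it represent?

Step 1: In English, 'E' is the most frequent letter (12.7%).
Step 2: The most frequent ciphertext letter is 'X' (position 23).
Step 3: Shift = (23 - 4) mod 26 = 19.
Step 4: Decrypt 'WTR' by shifting back 19:
  W -> D
  T -> A
  R -> Y
Step 5: 'WTR' decrypts to 'DAY'.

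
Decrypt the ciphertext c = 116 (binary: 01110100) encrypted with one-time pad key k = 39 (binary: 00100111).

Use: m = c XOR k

Step 1: XOR ciphertext with key:
  Ciphertext: 01110100
  Key:        00100111
  XOR:        01010011
Step 2: Plaintext = 01010011 = 83 in decimal.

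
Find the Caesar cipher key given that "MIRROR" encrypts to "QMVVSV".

Step 1: Compare first letters: M (position 12) -> Q (position 16).
Step 2: Shift = (16 - 12) mod 26 = 4.
The shift value is 4.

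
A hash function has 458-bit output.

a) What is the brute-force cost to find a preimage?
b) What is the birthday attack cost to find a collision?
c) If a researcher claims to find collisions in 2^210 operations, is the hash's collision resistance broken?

Step 1: Preimage resistance requires brute-force of 2^458 operations.
Step 2: Collision resistance (birthday bound) = 2^(458/2) = 2^229.
Step 3: The claimed attack costs 2^210 operations.
Step 4: Since 2^210 < 2^229, the claimed attack beats the generic birthday bound, so collision resistance is broken.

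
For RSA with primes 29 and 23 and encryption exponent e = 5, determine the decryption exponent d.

Step 1: n = 29 * 23 = 667.
Step 2: phi(n) = 28 * 22 = 616.
Step 3: Find d such that 5 * d = 1 (mod 616).
Step 4: d = 5^(-1) mod 616 = 493.
Verification: 5 * 493 = 2465 = 4 * 616 + 1.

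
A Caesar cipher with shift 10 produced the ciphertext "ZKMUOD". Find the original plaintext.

Step 1: Reverse the shift by subtracting 10 from each letter position.
  Z (position 25) -> position (25-10) mod 26 = 15 -> P
  K (position 10) -> position (10-10) mod 26 = 0 -> A
  M (position 12) -> position (12-10) mod 26 = 2 -> C
  U (position 20) -> position (20-10) mod 26 = 10 -> K
  O (position 14) -> position (14-10) mod 26 = 4 -> E
  D (position 3) -> position (3-10) mod 26 = 19 -> T
Decrypted message: PACKET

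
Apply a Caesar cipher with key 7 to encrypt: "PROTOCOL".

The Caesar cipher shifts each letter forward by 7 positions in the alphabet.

Step 1: For each letter, shift forward by 7 positions (mod 26).
  P (position 15) -> position (15+7) mod 26 = 22 -> W
  R (position 17) -> position (17+7) mod 26 = 24 -> Y
  O (position 14) -> position (14+7) mod 26 = 21 -> V
  T (position 19) -> position (19+7) mod 26 = 0 -> A
  O (position 14) -> position (14+7) mod 26 = 21 -> V
  C (position 2) -> position (2+7) mod 26 = 9 -> J
  O (position 14) -> position (14+7) mod 26 = 21 -> V
  L (position 11) -> position (11+7) mod 26 = 18 -> S
Result: WYVAVJVS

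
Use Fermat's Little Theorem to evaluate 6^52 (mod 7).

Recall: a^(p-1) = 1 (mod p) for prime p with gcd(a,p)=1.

Step 1: Since 7 is prime, by Fermat's Little Theorem: 6^6 = 1 (mod 7).
Step 2: Reduce exponent: 52 mod 6 = 4.
Step 3: So 6^52 = 6^4 (mod 7).
Step 4: 6^4 mod 7 = 1.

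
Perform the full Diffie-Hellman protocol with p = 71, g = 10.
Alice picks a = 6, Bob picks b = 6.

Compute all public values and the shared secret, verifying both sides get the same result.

Step 1: A = g^a mod p = 10^6 mod 71 = 36.
Step 2: B = g^b mod p = 10^6 mod 71 = 36.
Step 3: Alice computes s = B^a mod p = 36^6 mod 71 = 10.
Step 4: Bob computes s = A^b mod p = 36^6 mod 71 = 10.
Both sides agree: shared secret = 10.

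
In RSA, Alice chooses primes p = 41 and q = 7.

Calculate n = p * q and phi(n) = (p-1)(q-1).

Step 1: n = p * q = 41 * 7 = 287.
Step 2: phi(n) = (p-1)(q-1) = 40 * 6 = 240.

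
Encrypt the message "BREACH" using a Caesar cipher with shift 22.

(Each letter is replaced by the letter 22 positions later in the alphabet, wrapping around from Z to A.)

Step 1: For each letter, shift forward by 22 positions (mod 26).
  B (position 1) -> position (1+22) mod 26 = 23 -> X
  R (position 17) -> position (17+22) mod 26 = 13 -> N
  E (position 4) -> position (4+22) mod 26 = 0 -> A
  A (position 0) -> position (0+22) mod 26 = 22 -> W
  C (position 2) -> position (2+22) mod 26 = 24 -> Y
  H (position 7) -> position (7+22) mod 26 = 3 -> D
Result: XNAWYD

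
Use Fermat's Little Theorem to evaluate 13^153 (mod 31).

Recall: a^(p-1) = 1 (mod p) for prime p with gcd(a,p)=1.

Step 1: Since 31 is prime, by Fermat's Little Theorem: 13^30 = 1 (mod 31).
Step 2: Reduce exponent: 153 mod 30 = 3.
Step 3: So 13^153 = 13^3 (mod 31).
Step 4: 13^3 mod 31 = 27.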